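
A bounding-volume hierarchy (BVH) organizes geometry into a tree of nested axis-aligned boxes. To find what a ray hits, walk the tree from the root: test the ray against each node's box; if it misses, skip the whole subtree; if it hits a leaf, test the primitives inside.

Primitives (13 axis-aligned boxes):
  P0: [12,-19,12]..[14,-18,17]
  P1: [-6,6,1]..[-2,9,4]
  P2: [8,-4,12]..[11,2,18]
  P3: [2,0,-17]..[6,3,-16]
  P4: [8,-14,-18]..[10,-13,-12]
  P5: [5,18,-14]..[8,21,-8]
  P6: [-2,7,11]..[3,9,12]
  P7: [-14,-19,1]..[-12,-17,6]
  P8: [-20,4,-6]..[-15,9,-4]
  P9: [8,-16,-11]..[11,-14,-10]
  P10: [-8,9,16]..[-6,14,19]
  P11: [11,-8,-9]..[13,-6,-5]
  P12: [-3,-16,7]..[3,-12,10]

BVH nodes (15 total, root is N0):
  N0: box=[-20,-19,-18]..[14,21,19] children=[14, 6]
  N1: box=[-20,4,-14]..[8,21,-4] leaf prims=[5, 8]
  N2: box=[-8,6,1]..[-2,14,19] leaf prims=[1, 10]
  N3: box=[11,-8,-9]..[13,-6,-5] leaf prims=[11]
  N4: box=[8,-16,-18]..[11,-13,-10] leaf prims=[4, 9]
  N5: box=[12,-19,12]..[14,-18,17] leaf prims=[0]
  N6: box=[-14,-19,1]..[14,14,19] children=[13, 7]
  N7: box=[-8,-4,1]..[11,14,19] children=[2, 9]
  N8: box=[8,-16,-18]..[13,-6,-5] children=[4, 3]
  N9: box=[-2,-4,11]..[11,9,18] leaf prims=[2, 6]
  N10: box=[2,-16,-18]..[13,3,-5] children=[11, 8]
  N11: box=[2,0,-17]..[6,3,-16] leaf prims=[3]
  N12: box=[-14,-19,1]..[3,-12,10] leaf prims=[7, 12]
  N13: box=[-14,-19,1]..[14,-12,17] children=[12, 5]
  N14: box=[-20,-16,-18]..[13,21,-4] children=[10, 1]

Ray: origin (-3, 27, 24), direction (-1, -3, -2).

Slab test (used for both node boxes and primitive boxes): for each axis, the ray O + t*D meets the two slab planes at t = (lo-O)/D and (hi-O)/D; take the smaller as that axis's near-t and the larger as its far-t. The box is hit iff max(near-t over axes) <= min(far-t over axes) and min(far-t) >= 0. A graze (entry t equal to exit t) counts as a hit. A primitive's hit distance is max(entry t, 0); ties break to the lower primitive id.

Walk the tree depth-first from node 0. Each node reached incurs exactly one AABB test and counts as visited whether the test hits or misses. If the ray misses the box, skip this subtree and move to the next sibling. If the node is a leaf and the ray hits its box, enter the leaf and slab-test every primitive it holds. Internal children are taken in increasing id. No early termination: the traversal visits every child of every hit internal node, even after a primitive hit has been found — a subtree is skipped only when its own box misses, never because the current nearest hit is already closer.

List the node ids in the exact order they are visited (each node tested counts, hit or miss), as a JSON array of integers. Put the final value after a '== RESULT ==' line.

Trace the traversal:
N0 x:[-17,17] y:[2,46/3] z:[5/2,21] -> hit [5/2,46/3], descend [6, 14]
  N6 x:[-17,11] y:[13/3,46/3] z:[5/2,23/2] -> hit [13/3,11], descend [7, 13]
    N7 x:[-14,5] y:[13/3,31/3] z:[5/2,23/2] -> hit [13/3,5], descend [2, 9]
      N2 x:[-1,5] y:[13/3,7] z:[5/2,23/2] -> hit [13/3,5] leaf, test {P1(miss), P10(miss)}
      N9 x:[-14,-1] y:[6,31/3] z:[3,13/2] -> miss, prune
    N13 x:[-17,11] y:[13,46/3] z:[7/2,23/2] -> miss, prune
  N14 x:[-16,17] y:[2,43/3] z:[14,21] -> hit [14,43/3], descend [1, 10]
    N1 x:[-11,17] y:[2,23/3] z:[14,19] -> miss, prune
    N10 x:[-16,-5] y:[8,43/3] z:[29/2,21] -> miss, prune

Summary -> nodes [0, 6, 7, 2, 9, 13, 14, 1, 10]; box-tests=9; leaf-entries=1; first=miss

== RESULT ==
[0, 6, 7, 2, 9, 13, 14, 1, 10]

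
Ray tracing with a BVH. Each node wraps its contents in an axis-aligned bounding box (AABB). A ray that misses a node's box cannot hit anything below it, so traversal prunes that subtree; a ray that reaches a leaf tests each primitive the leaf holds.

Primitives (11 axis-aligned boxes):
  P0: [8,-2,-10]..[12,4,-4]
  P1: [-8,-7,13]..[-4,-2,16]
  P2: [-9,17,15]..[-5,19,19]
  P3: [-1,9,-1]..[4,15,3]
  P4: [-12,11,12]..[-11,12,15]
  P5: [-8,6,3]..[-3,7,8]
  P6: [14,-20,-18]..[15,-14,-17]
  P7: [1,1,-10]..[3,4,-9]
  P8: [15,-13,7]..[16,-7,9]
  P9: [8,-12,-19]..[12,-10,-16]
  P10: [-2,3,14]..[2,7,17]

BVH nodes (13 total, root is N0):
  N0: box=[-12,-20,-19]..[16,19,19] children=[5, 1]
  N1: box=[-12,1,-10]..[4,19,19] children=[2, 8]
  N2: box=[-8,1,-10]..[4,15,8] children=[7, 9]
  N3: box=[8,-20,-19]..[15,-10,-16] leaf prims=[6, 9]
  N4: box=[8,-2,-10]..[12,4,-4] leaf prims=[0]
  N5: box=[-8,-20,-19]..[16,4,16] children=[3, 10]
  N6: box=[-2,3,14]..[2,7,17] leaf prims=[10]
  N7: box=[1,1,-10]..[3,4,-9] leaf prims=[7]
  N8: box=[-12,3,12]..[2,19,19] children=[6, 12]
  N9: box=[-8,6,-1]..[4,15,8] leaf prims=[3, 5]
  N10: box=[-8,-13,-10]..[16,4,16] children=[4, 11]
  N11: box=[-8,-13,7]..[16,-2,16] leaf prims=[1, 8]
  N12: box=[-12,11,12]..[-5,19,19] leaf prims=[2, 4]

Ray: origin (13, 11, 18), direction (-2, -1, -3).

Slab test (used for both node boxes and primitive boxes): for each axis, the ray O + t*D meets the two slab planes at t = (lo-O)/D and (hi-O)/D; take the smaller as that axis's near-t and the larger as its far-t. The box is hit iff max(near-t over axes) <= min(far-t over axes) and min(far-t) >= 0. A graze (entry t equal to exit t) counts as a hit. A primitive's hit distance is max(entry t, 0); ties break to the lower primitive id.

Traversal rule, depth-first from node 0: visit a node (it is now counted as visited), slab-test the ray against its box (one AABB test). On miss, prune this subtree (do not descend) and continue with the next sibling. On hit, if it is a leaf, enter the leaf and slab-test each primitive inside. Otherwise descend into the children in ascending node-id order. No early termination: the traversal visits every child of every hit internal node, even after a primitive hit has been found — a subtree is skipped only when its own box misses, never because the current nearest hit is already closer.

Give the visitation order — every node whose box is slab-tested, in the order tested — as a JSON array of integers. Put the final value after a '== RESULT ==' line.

Traverse from the root:
N0 x:[-3/2,25/2] y:[-8,31] z:[-1/3,37/3] -> hit [-1/3,37/3], descend [1, 5]
  N1 x:[9/2,25/2] y:[-8,10] z:[-1/3,28/3] -> hit [9/2,28/3], descend [2, 8]
    N2 x:[9/2,21/2] y:[-4,10] z:[10/3,28/3] -> hit [9/2,28/3], descend [7, 9]
      N7 x:[5,6] y:[7,10] z:[9,28/3] -> miss, prune
      N9 x:[9/2,21/2] y:[-4,5] z:[10/3,19/3] -> hit [9/2,5] leaf, test {P3(miss), P5(miss)}
    N8 x:[11/2,25/2] y:[-8,8] z:[-1/3,2] -> miss, prune
  N5 x:[-3/2,21/2] y:[7,31] z:[2/3,37/3] -> hit [7,21/2], descend [3, 10]
    N3 x:[-1,5/2] y:[21,31] z:[34/3,37/3] -> miss, prune
    N10 x:[-3/2,21/2] y:[7,24] z:[2/3,28/3] -> hit [7,28/3], descend [4, 11]
      N4 x:[1/2,5/2] y:[7,13] z:[22/3,28/3] -> miss, prune
      N11 x:[-3/2,21/2] y:[13,24] z:[2/3,11/3] -> miss, prune

Summary -> nodes [0, 1, 2, 7, 9, 8, 5, 3, 10, 4, 11]; box-tests=11; leaf-entries=1; first=miss

== RESULT ==
[0, 1, 2, 7, 9, 8, 5, 3, 10, 4, 11]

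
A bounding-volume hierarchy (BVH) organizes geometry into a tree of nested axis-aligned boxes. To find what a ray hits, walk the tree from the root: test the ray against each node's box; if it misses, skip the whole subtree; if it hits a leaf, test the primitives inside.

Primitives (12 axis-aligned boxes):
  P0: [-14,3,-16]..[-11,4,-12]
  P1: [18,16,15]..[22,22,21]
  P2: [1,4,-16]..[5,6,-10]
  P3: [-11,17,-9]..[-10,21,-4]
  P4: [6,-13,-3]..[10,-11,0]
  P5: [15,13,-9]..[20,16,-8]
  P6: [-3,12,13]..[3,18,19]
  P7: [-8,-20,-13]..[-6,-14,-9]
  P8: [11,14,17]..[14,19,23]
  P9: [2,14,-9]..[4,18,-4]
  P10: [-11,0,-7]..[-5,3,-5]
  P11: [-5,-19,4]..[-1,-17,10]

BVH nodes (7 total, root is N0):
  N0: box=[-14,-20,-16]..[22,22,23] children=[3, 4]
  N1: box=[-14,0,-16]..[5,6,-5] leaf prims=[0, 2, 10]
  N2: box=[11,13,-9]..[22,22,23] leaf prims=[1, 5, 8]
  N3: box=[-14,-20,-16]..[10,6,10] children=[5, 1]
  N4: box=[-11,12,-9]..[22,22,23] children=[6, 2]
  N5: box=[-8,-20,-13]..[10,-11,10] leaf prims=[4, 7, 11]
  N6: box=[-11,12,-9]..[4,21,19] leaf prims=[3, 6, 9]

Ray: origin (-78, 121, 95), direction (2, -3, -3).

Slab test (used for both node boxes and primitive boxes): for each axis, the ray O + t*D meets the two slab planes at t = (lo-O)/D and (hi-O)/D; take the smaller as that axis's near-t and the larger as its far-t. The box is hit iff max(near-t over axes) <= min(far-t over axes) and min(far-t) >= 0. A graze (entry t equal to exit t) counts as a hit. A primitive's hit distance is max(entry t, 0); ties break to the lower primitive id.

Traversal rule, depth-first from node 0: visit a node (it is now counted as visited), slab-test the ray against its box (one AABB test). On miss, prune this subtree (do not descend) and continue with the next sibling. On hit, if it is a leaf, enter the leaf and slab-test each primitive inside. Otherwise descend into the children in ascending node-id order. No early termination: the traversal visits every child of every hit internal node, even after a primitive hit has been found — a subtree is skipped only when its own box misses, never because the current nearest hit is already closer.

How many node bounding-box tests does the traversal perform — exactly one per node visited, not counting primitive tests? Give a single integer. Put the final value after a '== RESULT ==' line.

Traverse from the root:
N0 x:[32,50] y:[33,47] z:[24,37] -> hit [33,37], descend [3, 4]
  N3 x:[32,44] y:[115/3,47] z:[85/3,37] -> miss, prune
  N4 x:[67/2,50] y:[33,109/3] z:[24,104/3] -> hit [67/2,104/3], descend [2, 6]
    N2 x:[89/2,50] y:[33,36] z:[24,104/3] -> miss, prune
    N6 x:[67/2,41] y:[100/3,109/3] z:[76/3,104/3] -> hit [67/2,104/3] leaf, test {P3@t=67/2, P6(miss), P9(miss)}

Visited [0, 3, 4, 2, 6]. Tests: 5 box, 1 leaf. Nearest: P3.

== RESULT ==
5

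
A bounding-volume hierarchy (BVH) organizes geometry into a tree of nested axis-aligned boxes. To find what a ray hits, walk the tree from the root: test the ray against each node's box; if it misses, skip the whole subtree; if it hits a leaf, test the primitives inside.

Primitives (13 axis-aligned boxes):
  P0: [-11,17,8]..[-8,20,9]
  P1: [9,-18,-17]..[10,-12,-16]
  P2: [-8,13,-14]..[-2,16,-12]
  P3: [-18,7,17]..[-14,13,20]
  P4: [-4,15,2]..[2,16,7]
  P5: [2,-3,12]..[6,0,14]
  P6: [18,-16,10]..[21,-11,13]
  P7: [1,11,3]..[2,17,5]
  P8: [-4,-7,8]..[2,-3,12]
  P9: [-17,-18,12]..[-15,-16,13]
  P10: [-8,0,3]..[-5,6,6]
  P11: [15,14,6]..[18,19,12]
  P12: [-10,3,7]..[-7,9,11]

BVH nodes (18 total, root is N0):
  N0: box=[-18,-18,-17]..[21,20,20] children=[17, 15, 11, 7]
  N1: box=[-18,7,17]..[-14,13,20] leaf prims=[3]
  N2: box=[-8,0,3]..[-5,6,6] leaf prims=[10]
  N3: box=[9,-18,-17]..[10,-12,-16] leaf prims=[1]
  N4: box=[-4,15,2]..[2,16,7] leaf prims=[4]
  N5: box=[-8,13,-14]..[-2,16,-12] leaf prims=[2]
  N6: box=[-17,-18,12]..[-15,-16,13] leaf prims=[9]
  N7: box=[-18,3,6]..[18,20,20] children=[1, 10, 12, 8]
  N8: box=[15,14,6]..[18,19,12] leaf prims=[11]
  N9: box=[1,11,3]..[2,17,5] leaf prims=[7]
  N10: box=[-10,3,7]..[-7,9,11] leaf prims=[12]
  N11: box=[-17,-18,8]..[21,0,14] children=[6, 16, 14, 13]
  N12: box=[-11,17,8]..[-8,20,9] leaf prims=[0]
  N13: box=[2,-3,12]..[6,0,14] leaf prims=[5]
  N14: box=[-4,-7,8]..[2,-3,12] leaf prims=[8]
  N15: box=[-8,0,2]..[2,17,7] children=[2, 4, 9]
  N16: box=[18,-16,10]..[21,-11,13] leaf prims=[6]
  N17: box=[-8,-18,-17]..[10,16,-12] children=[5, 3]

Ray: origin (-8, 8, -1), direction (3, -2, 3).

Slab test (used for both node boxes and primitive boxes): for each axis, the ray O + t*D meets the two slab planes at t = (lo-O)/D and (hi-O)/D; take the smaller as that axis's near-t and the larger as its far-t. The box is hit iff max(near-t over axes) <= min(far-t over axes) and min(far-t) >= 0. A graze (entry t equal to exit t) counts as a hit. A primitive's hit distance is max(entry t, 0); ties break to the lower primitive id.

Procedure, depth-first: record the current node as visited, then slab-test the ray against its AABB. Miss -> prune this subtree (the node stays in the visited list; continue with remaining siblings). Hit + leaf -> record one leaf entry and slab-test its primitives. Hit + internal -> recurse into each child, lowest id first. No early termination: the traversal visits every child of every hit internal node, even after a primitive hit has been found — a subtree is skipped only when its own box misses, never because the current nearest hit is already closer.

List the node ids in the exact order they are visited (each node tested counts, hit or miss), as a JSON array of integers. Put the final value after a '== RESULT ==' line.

Trace the traversal:
N0 x:[-10/3,29/3] y:[-6,13] z:[-16/3,7] -> hit [-10/3,7], descend [7, 11, 15, 17]
  N7 x:[-10/3,26/3] y:[-6,5/2] z:[7/3,7] -> hit [7/3,5/2], descend [1, 8, 10, 12]
    N1 x:[-10/3,-2] y:[-5/2,1/2] z:[6,7] -> miss, prune
    N8 x:[23/3,26/3] y:[-11/2,-3] z:[7/3,13/3] -> miss, prune
    N10 x:[-2/3,1/3] y:[-1/2,5/2] z:[8/3,4] -> miss, prune
    N12 x:[-1,0] y:[-6,-9/2] z:[3,10/3] -> miss, prune
  N11 x:[-3,29/3] y:[4,13] z:[3,5] -> hit [4,5], descend [6, 13, 14, 16]
    N6 x:[-3,-7/3] y:[12,13] z:[13/3,14/3] -> miss, prune
    N13 x:[10/3,14/3] y:[4,11/2] z:[13/3,5] -> hit [13/3,14/3] leaf, test {P5@t=13/3}
    N14 x:[4/3,10/3] y:[11/2,15/2] z:[3,13/3] -> miss, prune
    N16 x:[26/3,29/3] y:[19/2,12] z:[11/3,14/3] -> miss, prune
  N15 x:[0,10/3] y:[-9/2,4] z:[1,8/3] -> hit [1,8/3], descend [2, 4, 9]
    N2 x:[0,1] y:[1,4] z:[4/3,7/3] -> miss, prune
    N4 x:[4/3,10/3] y:[-4,-7/2] z:[1,8/3] -> miss, prune
    N9 x:[3,10/3] y:[-9/2,-3/2] z:[4/3,2] -> miss, prune
  N17 x:[0,6] y:[-4,13] z:[-16/3,-11/3] -> miss, prune

Visited [0, 7, 1, 8, 10, 12, 11, 6, 13, 14, 16, 15, 2, 4, 9, 17]. Tests: 16 box, 1 leaf. Nearest: P5.

== RESULT ==
[0, 7, 1, 8, 10, 12, 11, 6, 13, 14, 16, 15, 2, 4, 9, 17]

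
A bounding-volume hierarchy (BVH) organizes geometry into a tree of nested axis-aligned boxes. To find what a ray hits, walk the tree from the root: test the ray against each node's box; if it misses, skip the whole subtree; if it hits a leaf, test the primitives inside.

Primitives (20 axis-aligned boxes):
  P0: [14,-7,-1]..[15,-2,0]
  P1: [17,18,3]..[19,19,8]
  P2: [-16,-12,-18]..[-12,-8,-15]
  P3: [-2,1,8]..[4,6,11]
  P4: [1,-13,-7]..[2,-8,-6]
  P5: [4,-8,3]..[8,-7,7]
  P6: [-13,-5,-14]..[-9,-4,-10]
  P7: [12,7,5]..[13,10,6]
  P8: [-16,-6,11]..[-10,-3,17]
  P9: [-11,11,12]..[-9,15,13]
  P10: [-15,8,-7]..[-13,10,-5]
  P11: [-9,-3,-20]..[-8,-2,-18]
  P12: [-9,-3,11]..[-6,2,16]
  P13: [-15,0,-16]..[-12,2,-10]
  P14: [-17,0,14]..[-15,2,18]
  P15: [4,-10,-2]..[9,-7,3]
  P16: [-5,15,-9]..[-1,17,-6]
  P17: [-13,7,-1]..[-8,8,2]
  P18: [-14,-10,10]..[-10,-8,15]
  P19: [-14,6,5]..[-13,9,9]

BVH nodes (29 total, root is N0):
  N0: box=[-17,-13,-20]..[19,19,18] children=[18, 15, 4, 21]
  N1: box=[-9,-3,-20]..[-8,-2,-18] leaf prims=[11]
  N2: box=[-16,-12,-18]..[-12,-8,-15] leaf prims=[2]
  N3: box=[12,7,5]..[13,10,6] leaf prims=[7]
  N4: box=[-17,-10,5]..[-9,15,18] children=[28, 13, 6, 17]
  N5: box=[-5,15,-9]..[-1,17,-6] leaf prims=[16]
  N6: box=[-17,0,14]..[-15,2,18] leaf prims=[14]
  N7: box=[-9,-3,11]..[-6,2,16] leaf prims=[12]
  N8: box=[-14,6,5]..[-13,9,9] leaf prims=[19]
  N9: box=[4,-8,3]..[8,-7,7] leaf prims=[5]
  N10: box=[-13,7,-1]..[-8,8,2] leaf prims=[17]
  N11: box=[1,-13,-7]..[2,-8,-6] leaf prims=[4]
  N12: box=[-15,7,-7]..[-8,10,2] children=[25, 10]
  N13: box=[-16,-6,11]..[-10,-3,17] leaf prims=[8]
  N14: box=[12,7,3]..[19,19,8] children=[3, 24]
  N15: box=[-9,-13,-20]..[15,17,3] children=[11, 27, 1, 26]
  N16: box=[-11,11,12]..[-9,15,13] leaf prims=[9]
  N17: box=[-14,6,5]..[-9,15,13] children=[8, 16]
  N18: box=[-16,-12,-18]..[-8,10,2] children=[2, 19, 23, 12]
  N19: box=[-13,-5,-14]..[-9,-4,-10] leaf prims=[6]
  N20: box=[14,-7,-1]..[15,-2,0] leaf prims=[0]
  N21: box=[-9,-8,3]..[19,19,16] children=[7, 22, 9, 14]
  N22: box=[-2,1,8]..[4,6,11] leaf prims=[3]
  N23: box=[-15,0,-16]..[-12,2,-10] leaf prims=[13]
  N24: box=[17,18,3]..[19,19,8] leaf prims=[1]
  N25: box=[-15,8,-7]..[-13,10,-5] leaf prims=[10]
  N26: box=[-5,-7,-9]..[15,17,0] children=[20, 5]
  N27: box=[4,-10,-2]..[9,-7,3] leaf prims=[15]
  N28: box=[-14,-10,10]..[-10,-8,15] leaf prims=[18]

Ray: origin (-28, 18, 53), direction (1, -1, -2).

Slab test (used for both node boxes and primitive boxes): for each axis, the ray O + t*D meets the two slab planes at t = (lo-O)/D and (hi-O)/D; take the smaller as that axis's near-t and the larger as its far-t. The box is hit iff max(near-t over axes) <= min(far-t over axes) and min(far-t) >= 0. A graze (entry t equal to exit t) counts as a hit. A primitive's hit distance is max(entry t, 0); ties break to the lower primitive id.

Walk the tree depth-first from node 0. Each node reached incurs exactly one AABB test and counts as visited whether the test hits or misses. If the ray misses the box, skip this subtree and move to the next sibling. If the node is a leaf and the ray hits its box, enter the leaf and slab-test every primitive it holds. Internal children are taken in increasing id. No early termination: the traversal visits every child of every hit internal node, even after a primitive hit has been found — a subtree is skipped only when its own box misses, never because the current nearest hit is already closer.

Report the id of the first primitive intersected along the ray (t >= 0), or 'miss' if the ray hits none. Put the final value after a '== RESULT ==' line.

Traverse from the root:
N0 x:[11,47] y:[-1,31] z:[35/2,73/2] -> hit [35/2,31], descend [4, 15, 18, 21]
  N4 x:[11,19] y:[3,28] z:[35/2,24] -> hit [35/2,19], descend [6, 13, 17, 28]
    N6 x:[11,13] y:[16,18] z:[35/2,39/2] -> miss, prune
    N13 x:[12,18] y:[21,24] z:[18,21] -> miss, prune
    N17 x:[14,19] y:[3,12] z:[20,24] -> miss, prune
    N28 x:[14,18] y:[26,28] z:[19,43/2] -> miss, prune
  N15 x:[19,43] y:[1,31] z:[25,73/2] -> hit [25,31], descend [1, 11, 26, 27]
    N1 x:[19,20] y:[20,21] z:[71/2,73/2] -> miss, prune
    N11 x:[29,30] y:[26,31] z:[59/2,30] -> hit [59/2,30] leaf, test {P4@t=59/2}
    N26 x:[23,43] y:[1,25] z:[53/2,31] -> miss, prune
    N27 x:[32,37] y:[25,28] z:[25,55/2] -> miss, prune
  N18 x:[12,20] y:[8,30] z:[51/2,71/2] -> miss, prune
  N21 x:[19,47] y:[-1,26] z:[37/2,25] -> hit [19,25], descend [7, 9, 14, 22]
    N7 x:[19,22] y:[16,21] z:[37/2,21] -> hit [19,21] leaf, test {P12@t=19}
    N9 x:[32,36] y:[25,26] z:[23,25] -> miss, prune
    N14 x:[40,47] y:[-1,11] z:[45/2,25] -> miss, prune
    N22 x:[26,32] y:[12,17] z:[21,45/2] -> miss, prune

order=[0, 4, 6, 13, 17, 28, 15, 1, 11, 26, 27, 18, 21, 7, 9, 14, 22]  |boxes|=17  |leaves|=2  hit=P12

== RESULT ==
12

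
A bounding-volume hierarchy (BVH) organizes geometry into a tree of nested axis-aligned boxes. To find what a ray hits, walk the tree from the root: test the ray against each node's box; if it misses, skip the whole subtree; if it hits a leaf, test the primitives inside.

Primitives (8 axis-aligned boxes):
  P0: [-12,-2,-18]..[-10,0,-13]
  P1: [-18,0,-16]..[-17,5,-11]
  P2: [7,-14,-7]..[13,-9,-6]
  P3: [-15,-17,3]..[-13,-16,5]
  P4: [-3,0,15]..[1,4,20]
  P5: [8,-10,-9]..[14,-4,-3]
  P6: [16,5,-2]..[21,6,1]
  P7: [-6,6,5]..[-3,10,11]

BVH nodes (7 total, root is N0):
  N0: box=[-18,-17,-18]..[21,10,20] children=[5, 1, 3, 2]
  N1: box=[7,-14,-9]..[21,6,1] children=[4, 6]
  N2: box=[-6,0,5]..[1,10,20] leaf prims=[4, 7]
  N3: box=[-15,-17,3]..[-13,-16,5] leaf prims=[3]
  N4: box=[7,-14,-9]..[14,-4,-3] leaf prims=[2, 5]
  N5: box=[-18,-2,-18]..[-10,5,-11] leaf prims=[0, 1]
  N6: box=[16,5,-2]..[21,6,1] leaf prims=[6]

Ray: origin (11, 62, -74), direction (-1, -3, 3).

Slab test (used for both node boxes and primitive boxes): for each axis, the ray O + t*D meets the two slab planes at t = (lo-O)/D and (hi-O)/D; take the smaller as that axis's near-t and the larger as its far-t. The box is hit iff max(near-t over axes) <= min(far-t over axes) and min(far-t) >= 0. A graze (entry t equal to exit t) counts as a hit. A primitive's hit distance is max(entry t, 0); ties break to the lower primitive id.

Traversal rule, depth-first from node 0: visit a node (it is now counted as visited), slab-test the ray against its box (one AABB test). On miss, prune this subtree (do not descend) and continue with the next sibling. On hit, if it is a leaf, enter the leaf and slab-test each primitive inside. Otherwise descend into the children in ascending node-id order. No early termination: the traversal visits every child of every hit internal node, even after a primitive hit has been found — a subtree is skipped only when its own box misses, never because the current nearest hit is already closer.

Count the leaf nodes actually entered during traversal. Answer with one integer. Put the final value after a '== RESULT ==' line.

Traverse from the root:
N0 x:[-10,29] y:[52/3,79/3] z:[56/3,94/3] -> hit [56/3,79/3], descend [1, 2, 3, 5]
  N1 x:[-10,4] y:[56/3,76/3] z:[65/3,25] -> miss, prune
  N2 x:[10,17] y:[52/3,62/3] z:[79/3,94/3] -> miss, prune
  N3 x:[24,26] y:[26,79/3] z:[77/3,79/3] -> hit [26,26] leaf, test {P3@t=26}
  N5 x:[21,29] y:[19,64/3] z:[56/3,21] -> hit [21,21] leaf, test {P0(miss), P1(miss)}

Visited [0, 1, 2, 3, 5]. Tests: 5 box, 2 leaf. Nearest: P3.

== RESULT ==
2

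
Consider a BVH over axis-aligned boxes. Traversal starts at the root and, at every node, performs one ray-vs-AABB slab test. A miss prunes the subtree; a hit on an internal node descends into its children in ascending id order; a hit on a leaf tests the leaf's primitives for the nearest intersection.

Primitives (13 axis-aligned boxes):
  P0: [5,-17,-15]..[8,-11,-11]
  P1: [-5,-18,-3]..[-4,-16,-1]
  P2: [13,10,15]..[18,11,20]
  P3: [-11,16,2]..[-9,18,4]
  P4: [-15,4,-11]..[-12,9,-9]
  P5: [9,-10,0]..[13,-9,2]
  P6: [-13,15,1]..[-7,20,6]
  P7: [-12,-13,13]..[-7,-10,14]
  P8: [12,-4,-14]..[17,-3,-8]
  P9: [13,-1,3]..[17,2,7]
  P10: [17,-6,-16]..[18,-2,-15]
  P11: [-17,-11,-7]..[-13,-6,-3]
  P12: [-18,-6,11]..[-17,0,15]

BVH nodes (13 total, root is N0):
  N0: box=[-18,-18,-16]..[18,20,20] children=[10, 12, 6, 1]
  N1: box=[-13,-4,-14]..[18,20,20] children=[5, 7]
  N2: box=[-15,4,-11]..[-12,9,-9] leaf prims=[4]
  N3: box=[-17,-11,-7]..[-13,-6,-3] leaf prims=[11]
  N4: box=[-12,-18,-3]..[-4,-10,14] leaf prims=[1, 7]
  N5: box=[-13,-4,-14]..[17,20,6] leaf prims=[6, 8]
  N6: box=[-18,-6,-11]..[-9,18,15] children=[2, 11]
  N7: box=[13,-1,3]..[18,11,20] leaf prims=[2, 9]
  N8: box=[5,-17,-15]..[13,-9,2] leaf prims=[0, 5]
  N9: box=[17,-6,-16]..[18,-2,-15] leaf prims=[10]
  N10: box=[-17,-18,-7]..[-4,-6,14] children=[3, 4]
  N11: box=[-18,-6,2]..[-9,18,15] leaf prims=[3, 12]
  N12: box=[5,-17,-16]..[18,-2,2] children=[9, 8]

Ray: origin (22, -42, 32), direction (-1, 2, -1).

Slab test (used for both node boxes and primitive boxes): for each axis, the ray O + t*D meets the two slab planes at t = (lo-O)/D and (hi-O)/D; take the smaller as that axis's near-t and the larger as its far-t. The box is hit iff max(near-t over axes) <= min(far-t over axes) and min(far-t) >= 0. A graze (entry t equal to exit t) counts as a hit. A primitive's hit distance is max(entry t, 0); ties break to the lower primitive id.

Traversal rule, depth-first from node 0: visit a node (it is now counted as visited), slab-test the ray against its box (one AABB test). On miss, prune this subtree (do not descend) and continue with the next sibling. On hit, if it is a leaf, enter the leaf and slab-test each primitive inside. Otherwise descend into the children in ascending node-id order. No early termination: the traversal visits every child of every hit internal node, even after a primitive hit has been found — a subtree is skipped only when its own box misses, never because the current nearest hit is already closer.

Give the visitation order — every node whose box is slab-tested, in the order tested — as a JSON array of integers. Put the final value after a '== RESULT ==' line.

Trace the traversal:
N0 x:[4,40] y:[12,31] z:[12,48] -> hit [12,31], descend [1, 6, 10, 12]
  N1 x:[4,35] y:[19,31] z:[12,46] -> hit [19,31], descend [5, 7]
    N5 x:[5,35] y:[19,31] z:[26,46] -> hit [26,31] leaf, test {P6@t=29, P8(miss)}
    N7 x:[4,9] y:[41/2,53/2] z:[12,29] -> miss, prune
  N6 x:[31,40] y:[18,30] z:[17,43] -> miss, prune
  N10 x:[26,39] y:[12,18] z:[18,39] -> miss, prune
  N12 x:[4,17] y:[25/2,20] z:[30,48] -> miss, prune

Visited [0, 1, 5, 7, 6, 10, 12]. Tests: 7 box, 1 leaf. Nearest: P6.

== RESULT ==
[0, 1, 5, 7, 6, 10, 12]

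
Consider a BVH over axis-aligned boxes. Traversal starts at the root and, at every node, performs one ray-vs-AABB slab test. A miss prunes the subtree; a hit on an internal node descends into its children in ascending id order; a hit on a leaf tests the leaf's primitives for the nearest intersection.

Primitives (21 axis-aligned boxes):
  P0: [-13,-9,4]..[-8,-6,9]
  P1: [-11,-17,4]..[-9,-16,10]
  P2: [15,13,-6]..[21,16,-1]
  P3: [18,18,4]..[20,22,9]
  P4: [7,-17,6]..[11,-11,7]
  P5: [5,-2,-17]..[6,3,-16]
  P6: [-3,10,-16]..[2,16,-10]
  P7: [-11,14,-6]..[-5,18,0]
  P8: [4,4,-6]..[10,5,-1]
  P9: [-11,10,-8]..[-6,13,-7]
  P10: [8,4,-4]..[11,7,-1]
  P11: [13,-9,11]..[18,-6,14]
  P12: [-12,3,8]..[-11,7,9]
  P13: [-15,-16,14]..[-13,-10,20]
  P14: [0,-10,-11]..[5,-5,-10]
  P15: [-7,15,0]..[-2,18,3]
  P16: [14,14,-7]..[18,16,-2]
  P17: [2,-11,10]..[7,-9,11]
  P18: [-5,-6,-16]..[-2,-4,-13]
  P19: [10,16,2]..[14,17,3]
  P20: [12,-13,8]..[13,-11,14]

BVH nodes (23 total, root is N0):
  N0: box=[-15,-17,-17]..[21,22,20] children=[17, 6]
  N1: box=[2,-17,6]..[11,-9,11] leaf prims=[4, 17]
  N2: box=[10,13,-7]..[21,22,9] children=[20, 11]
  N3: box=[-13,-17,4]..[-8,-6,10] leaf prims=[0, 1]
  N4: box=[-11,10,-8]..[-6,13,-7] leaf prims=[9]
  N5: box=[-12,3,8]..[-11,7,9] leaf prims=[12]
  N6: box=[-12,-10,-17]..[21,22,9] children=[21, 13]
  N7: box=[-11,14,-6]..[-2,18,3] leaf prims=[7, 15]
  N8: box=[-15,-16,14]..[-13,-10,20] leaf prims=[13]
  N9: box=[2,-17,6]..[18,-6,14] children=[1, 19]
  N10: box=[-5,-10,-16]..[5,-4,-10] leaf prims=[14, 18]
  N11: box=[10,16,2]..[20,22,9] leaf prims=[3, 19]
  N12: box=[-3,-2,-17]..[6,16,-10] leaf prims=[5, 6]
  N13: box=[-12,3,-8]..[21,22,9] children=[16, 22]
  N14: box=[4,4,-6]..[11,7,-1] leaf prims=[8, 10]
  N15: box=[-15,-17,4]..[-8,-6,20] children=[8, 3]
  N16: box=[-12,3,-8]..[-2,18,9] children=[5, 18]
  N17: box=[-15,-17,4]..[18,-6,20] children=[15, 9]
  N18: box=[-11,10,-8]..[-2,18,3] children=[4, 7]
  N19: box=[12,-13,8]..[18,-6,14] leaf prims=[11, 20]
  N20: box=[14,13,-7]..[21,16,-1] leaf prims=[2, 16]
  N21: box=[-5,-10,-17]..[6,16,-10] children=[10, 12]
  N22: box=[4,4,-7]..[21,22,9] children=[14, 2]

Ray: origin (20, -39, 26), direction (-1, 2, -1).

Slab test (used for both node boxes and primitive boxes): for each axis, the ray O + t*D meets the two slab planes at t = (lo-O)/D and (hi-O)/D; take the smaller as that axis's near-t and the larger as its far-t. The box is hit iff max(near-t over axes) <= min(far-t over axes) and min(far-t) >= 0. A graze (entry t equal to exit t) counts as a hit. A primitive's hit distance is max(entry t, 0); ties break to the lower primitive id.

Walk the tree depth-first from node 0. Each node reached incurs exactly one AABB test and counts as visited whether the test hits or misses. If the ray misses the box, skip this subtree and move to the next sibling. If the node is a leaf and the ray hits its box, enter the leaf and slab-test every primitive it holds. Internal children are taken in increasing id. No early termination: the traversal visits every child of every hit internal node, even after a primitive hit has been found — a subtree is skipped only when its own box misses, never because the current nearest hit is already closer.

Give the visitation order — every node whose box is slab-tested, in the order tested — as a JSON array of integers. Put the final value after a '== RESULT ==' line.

Walk:
N0 x:[-1,35] y:[11,61/2] z:[6,43] -> hit [11,61/2], descend [6, 17]
  N6 x:[-1,32] y:[29/2,61/2] z:[17,43] -> hit [17,61/2], descend [13, 21]
    N13 x:[-1,32] y:[21,61/2] z:[17,34] -> hit [21,61/2], descend [16, 22]
      N16 x:[22,32] y:[21,57/2] z:[17,34] -> hit [22,57/2], descend [5, 18]
        N5 x:[31,32] y:[21,23] z:[17,18] -> miss, prune
        N18 x:[22,31] y:[49/2,57/2] z:[23,34] -> hit [49/2,57/2], descend [4, 7]
          N4 x:[26,31] y:[49/2,26] z:[33,34] -> miss, prune
          N7 x:[22,31] y:[53/2,57/2] z:[23,32] -> hit [53/2,57/2] leaf, test {P7@t=53/2, P15(miss)}
      N22 x:[-1,16] y:[43/2,61/2] z:[17,33] -> miss, prune
    N21 x:[14,25] y:[29/2,55/2] z:[36,43] -> miss, prune
  N17 x:[2,35] y:[11,33/2] z:[6,22] -> hit [11,33/2], descend [9, 15]
    N9 x:[2,18] y:[11,33/2] z:[12,20] -> hit [12,33/2], descend [1, 19]
      N1 x:[9,18] y:[11,15] z:[15,20] -> hit [15,15] leaf, test {P4(miss), P17@t=15}
      N19 x:[2,8] y:[13,33/2] z:[12,18] -> miss, prune
    N15 x:[28,35] y:[11,33/2] z:[6,22] -> miss, prune

15 AABB tests over nodes [0, 6, 13, 16, 5, 18, 4, 7, 22, 21, 17, 9, 1, 19, 15]; 2 leaves entered; closest P17.

== RESULT ==
[0, 6, 13, 16, 5, 18, 4, 7, 22, 21, 17, 9, 1, 19, 15]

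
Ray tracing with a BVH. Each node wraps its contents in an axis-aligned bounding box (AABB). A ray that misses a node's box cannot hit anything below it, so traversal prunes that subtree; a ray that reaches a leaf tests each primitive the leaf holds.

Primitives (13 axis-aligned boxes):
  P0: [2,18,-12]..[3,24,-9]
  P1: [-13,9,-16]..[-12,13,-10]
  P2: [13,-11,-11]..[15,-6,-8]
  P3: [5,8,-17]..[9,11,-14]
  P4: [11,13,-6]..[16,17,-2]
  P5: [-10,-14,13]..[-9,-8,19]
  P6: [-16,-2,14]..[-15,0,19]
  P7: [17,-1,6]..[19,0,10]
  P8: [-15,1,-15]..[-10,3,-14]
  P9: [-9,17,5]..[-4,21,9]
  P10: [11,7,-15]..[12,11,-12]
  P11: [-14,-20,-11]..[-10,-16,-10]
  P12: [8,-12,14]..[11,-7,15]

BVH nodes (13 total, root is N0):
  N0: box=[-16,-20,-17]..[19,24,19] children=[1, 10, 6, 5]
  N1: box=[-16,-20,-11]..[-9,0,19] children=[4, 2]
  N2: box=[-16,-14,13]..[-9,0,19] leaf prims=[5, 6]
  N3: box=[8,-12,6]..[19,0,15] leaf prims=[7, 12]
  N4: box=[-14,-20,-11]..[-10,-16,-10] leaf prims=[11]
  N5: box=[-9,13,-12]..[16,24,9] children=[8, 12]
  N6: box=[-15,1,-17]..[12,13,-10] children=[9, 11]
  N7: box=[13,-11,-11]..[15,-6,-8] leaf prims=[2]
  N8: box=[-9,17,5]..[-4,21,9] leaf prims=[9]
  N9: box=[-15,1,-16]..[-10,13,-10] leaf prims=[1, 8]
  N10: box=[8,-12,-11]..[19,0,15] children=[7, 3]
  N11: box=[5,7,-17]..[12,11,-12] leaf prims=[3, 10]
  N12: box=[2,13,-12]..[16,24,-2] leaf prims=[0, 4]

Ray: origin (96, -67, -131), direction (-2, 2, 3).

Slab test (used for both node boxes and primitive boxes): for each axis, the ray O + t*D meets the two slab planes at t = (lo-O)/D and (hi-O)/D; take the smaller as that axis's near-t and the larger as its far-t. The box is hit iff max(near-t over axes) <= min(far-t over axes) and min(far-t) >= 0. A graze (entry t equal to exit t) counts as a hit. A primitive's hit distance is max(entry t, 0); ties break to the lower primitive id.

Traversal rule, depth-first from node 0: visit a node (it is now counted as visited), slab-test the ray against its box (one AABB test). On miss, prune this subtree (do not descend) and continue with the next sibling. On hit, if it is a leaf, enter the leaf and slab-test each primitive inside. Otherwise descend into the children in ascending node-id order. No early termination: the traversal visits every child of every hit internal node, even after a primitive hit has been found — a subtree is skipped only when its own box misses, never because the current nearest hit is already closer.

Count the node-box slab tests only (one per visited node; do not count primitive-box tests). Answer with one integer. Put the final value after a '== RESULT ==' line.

Trace the traversal:
N0 x:[77/2,56] y:[47/2,91/2] z:[38,50] -> hit [77/2,91/2], descend [1, 5, 6, 10]
  N1 x:[105/2,56] y:[47/2,67/2] z:[40,50] -> miss, prune
  N5 x:[40,105/2] y:[40,91/2] z:[119/3,140/3] -> hit [40,91/2], descend [8, 12]
    N8 x:[50,105/2] y:[42,44] z:[136/3,140/3] -> miss, prune
    N12 x:[40,47] y:[40,91/2] z:[119/3,43] -> hit [40,43] leaf, test {P0(miss), P4@t=125/3}
  N6 x:[42,111/2] y:[34,40] z:[38,121/3] -> miss, prune
  N10 x:[77/2,44] y:[55/2,67/2] z:[40,146/3] -> miss, prune

Visited [0, 1, 5, 8, 12, 6, 10]. Tests: 7 box, 1 leaf. Nearest: P4.

== RESULT ==
7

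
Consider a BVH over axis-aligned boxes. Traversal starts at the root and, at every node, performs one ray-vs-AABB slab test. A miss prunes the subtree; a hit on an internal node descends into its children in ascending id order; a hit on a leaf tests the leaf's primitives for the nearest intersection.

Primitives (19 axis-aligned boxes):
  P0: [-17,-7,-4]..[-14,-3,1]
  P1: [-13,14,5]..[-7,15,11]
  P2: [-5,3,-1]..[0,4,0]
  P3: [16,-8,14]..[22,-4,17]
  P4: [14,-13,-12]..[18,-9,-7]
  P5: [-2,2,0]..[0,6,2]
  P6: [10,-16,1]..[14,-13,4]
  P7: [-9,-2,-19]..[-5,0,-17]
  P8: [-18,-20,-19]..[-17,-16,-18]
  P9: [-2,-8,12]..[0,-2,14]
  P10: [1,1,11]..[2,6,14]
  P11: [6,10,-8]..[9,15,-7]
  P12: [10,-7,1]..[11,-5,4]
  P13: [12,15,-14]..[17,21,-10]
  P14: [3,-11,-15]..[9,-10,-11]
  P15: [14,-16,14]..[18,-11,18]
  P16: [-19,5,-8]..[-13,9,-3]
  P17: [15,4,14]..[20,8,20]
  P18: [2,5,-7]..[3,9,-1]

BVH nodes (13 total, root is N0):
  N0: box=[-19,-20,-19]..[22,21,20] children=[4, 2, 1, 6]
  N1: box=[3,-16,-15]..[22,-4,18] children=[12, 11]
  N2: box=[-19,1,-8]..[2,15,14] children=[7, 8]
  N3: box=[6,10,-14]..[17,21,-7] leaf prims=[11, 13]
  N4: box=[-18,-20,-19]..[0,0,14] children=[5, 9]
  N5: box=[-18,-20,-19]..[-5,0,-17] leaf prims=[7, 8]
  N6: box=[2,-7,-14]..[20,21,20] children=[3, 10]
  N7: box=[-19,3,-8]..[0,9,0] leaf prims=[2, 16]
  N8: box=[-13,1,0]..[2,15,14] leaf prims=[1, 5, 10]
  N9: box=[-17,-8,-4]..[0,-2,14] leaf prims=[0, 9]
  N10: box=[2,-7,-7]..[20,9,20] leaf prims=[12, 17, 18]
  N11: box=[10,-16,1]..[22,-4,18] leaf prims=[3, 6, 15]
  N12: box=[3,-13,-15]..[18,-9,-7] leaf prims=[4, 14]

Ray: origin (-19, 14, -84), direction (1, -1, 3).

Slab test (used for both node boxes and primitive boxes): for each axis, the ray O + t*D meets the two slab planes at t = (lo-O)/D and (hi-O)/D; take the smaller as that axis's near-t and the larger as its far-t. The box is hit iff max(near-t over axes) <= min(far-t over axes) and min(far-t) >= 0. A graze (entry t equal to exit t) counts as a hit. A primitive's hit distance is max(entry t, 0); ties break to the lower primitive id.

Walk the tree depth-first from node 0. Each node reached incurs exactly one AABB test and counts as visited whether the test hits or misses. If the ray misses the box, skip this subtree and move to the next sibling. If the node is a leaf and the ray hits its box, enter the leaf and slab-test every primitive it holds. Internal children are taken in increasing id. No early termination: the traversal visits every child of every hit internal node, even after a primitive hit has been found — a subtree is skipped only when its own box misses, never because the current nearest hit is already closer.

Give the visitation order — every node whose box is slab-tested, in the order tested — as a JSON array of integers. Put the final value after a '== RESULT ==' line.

Walk:
N0 x:[0,41] y:[-7,34] z:[65/3,104/3] -> hit [65/3,34], descend [1, 2, 4, 6]
  N1 x:[22,41] y:[18,30] z:[23,34] -> hit [23,30], descend [11, 12]
    N11 x:[29,41] y:[18,30] z:[85/3,34] -> hit [29,30] leaf, test {P3(miss), P6@t=29, P15(miss)}
    N12 x:[22,37] y:[23,27] z:[23,77/3] -> hit [23,77/3] leaf, test {P4(miss), P14@t=24}
  N2 x:[0,21] y:[-1,13] z:[76/3,98/3] -> miss, prune
  N4 x:[1,19] y:[14,34] z:[65/3,98/3] -> miss, prune
  N6 x:[21,39] y:[-7,21] z:[70/3,104/3] -> miss, prune

7 AABB tests over nodes [0, 1, 11, 12, 2, 4, 6]; 2 leaves entered; closest P14.

== RESULT ==
[0, 1, 11, 12, 2, 4, 6]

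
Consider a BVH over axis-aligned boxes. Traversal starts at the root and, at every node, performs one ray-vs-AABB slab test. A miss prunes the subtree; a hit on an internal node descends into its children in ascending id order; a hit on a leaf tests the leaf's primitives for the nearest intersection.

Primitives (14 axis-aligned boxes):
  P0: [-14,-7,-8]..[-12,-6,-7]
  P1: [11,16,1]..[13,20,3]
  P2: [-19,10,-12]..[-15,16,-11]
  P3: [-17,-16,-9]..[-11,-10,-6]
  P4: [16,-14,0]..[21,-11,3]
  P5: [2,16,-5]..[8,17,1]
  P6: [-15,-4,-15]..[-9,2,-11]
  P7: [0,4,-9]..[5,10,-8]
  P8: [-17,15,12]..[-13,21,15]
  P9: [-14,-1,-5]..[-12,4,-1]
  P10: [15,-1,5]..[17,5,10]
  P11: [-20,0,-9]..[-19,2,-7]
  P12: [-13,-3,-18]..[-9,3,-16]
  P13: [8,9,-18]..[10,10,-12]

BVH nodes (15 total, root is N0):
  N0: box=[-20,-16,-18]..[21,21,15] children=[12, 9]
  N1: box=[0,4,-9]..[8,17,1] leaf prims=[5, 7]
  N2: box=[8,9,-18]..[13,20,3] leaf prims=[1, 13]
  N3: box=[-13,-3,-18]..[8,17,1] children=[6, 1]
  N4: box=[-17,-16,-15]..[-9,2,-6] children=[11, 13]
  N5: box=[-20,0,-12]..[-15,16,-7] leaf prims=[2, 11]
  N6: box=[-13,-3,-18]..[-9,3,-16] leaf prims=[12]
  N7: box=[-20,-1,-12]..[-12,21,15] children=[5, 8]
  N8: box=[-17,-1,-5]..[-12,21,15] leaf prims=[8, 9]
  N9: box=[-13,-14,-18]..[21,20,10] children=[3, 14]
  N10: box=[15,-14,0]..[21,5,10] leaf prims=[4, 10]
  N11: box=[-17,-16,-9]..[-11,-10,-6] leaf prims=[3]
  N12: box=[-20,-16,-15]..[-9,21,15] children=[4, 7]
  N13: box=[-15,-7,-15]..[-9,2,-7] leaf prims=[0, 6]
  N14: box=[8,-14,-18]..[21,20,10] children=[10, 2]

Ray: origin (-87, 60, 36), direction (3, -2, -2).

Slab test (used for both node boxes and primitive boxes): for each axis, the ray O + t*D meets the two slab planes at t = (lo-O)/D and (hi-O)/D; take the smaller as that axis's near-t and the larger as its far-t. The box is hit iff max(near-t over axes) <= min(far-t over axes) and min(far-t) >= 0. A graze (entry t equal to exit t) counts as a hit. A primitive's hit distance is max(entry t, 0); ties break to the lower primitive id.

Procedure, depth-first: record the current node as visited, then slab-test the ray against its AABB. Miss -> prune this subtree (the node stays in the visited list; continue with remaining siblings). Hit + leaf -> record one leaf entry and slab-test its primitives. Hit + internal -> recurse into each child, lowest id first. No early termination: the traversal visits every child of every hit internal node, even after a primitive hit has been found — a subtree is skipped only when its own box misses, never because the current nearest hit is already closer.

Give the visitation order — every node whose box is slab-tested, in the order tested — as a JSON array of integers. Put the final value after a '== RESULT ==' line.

Traverse from the root:
N0 x:[67/3,36] y:[39/2,38] z:[21/2,27] -> hit [67/3,27], descend [9, 12]
  N9 x:[74/3,36] y:[20,37] z:[13,27] -> hit [74/3,27], descend [3, 14]
    N3 x:[74/3,95/3] y:[43/2,63/2] z:[35/2,27] -> hit [74/3,27], descend [1, 6]
      N1 x:[29,95/3] y:[43/2,28] z:[35/2,45/2] -> miss, prune
      N6 x:[74/3,26] y:[57/2,63/2] z:[26,27] -> miss, prune
    N14 x:[95/3,36] y:[20,37] z:[13,27] -> miss, prune
  N12 x:[67/3,26] y:[39/2,38] z:[21/2,51/2] -> hit [67/3,51/2], descend [4, 7]
    N4 x:[70/3,26] y:[29,38] z:[21,51/2] -> miss, prune
    N7 x:[67/3,25] y:[39/2,61/2] z:[21/2,24] -> hit [67/3,24], descend [5, 8]
      N5 x:[67/3,24] y:[22,30] z:[43/2,24] -> hit [67/3,24] leaf, test {P2@t=47/2, P11(miss)}
      N8 x:[70/3,25] y:[39/2,61/2] z:[21/2,41/2] -> miss, prune

Summary -> nodes [0, 9, 3, 1, 6, 14, 12, 4, 7, 5, 8]; box-tests=11; leaf-entries=1; first=P2

== RESULT ==
[0, 9, 3, 1, 6, 14, 12, 4, 7, 5, 8]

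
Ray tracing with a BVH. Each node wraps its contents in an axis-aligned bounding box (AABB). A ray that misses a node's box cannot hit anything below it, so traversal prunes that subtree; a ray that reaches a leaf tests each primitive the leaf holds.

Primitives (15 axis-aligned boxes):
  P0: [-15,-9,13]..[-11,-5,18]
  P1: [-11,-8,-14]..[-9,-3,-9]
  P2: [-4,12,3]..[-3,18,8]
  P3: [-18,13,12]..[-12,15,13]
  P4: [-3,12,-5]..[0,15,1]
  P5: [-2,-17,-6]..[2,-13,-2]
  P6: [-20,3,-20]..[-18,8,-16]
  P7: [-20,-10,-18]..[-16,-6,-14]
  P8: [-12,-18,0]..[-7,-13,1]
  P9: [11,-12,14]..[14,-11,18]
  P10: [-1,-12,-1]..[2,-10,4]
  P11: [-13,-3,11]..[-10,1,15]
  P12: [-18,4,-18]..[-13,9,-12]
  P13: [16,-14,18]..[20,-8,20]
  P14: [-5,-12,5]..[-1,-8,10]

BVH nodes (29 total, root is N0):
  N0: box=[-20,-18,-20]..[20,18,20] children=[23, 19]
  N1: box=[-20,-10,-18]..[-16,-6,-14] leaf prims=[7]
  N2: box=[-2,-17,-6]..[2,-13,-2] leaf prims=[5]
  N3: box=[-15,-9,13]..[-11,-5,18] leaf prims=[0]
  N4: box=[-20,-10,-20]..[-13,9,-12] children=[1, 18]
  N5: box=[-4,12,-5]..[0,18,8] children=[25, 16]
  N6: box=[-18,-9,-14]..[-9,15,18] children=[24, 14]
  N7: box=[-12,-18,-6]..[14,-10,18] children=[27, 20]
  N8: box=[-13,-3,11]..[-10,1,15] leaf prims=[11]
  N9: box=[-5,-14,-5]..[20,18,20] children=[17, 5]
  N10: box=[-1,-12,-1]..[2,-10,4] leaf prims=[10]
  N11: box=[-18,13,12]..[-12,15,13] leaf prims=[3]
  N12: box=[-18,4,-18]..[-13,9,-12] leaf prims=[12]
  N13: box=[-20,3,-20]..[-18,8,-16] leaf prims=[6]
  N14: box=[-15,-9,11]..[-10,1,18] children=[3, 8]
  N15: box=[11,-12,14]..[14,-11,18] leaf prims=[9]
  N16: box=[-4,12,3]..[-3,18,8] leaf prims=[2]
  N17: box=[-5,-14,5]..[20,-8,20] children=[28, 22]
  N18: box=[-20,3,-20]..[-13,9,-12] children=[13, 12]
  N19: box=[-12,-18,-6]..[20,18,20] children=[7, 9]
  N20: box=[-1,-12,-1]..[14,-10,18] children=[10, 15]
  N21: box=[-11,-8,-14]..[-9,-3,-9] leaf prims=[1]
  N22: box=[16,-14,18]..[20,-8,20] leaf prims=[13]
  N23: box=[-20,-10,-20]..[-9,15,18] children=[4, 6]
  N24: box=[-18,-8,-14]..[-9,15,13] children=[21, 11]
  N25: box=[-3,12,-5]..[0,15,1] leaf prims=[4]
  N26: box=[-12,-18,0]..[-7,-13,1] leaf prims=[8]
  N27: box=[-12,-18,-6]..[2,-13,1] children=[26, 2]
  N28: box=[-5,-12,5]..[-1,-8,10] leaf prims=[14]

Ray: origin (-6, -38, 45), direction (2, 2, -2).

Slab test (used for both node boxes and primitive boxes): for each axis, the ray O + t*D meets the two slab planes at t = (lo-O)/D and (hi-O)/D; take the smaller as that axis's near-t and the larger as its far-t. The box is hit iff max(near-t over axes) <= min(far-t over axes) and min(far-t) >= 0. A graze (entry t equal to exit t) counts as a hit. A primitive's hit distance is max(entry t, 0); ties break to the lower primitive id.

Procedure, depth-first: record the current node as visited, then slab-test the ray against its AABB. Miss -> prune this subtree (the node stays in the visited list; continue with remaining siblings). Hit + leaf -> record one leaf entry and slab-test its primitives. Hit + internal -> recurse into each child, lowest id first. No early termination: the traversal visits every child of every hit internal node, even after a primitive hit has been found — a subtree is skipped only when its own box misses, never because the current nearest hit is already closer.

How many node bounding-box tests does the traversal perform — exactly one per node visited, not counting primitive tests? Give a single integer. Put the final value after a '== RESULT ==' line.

Trace the traversal:
N0 x:[-7,13] y:[10,28] z:[25/2,65/2] -> hit [25/2,13], descend [19, 23]
  N19 x:[-3,13] y:[10,28] z:[25/2,51/2] -> hit [25/2,13], descend [7, 9]
    N7 x:[-3,10] y:[10,14] z:[27/2,51/2] -> miss, prune
    N9 x:[1/2,13] y:[12,28] z:[25/2,25] -> hit [25/2,13], descend [5, 17]
      N5 x:[1,3] y:[25,28] z:[37/2,25] -> miss, prune
      N17 x:[1/2,13] y:[12,15] z:[25/2,20] -> hit [25/2,13], descend [22, 28]
        N22 x:[11,13] y:[12,15] z:[25/2,27/2] -> hit [25/2,13] leaf, test {P13@t=25/2}
        N28 x:[1/2,5/2] y:[13,15] z:[35/2,20] -> miss, prune
  N23 x:[-7,-3/2] y:[14,53/2] z:[27/2,65/2] -> miss, prune

Summary -> nodes [0, 19, 7, 9, 5, 17, 22, 28, 23]; box-tests=9; leaf-entries=1; first=P13

== RESULT ==
9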